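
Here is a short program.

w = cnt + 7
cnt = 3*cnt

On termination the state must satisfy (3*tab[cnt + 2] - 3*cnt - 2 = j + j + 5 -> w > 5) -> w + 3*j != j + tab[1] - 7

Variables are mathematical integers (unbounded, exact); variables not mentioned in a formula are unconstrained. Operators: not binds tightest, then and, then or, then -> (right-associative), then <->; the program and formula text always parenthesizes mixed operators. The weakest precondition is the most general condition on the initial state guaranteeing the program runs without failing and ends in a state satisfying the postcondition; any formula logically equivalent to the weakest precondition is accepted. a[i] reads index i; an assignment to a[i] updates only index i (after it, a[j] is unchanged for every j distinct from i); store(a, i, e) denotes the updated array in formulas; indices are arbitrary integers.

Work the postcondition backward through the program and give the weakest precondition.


Working backward. After the program, the postcondition (3*tab[cnt + 2] - 3*cnt - 2 = j + j + 5 -> w > 5) -> w + 3*j != j + tab[1] - 7 must hold; in canonical form it is (3*tab[cnt + 2] = 3*cnt + 2*j + 7 -> w > 5) -> 2*j + w != tab[1] - 7.
Before cnt := 3*cnt: (3*tab[3*cnt + 2] = 9*cnt + 2*j + 7 -> w > 5) -> 2*j + w != tab[1] - 7
Before w := cnt + 7: (3*tab[3*cnt + 2] = 9*cnt + 2*j + 7 -> cnt > -2) -> cnt + 2*j != tab[1] - 14
Answer: WP = (3*tab[3*cnt + 2] = 9*cnt + 2*j + 7 -> cnt > -2) -> cnt + 2*j != tab[1] - 14


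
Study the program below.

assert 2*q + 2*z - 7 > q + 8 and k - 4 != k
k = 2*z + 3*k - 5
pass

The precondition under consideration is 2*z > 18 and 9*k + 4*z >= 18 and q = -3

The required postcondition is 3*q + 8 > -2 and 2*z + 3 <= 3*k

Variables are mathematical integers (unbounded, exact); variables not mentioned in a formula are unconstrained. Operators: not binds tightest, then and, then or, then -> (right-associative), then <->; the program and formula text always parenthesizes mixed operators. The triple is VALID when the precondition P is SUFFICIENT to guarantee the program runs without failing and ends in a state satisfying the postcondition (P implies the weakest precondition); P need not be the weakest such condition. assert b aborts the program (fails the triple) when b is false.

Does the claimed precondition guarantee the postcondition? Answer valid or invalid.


Working backward. After the program, the postcondition 3*q + 8 > -2 and 2*z + 3 <= 3*k must hold; in canonical form it is 3*q > -10 and 2*z <= 3*k - 3.
Before skip: 3*q > -10 and 2*z <= 3*k - 3
Before k := 2*z + 3*k - 5: 3*q > -10 and 9*k + 4*z >= 18
Before assert 2*q + 2*z - 7 > q + 8 and k - 4 != k: q + 2*z > 15 and 3*q > -10 and 9*k + 4*z >= 18
The weakest precondition is q + 2*z > 15 and 3*q > -10 and 9*k + 4*z >= 18.
Check whether 2*z > 18 and 9*k + 4*z >= 18 and q = -3 implies it.
Every state satisfying the precondition satisfies the weakest precondition: the implication holds.
Answer: valid


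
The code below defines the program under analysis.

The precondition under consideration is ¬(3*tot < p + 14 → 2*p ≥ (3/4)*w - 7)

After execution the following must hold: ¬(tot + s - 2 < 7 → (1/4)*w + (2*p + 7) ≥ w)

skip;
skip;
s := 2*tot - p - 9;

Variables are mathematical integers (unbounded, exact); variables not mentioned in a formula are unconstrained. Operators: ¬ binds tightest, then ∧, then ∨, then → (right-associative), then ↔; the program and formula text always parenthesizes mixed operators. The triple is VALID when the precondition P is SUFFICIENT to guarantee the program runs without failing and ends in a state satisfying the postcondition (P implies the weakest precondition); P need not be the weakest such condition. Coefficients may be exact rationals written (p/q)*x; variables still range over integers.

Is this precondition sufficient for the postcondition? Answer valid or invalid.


Working backward. After the program, the postcondition ¬(tot + s - 2 < 7 → (1/4)*w + (2*p + 7) ≥ w) must hold; in canonical form it is ¬(s + tot < 9 → 2*p ≥ (3/4)*w - 7).
Before s := 2*tot - p - 9: ¬(3*tot < p + 18 → 2*p ≥ (3/4)*w - 7)
Before skip: ¬(3*tot < p + 18 → 2*p ≥ (3/4)*w - 7)
Before skip: ¬(3*tot < p + 18 → 2*p ≥ (3/4)*w - 7)
The weakest precondition is ¬(3*tot < p + 18 → 2*p ≥ (3/4)*w - 7).
Check whether ¬(3*tot < p + 14 → 2*p ≥ (3/4)*w - 7) implies it.
Every state satisfying the precondition satisfies the weakest precondition: the implication holds.
Answer: valid


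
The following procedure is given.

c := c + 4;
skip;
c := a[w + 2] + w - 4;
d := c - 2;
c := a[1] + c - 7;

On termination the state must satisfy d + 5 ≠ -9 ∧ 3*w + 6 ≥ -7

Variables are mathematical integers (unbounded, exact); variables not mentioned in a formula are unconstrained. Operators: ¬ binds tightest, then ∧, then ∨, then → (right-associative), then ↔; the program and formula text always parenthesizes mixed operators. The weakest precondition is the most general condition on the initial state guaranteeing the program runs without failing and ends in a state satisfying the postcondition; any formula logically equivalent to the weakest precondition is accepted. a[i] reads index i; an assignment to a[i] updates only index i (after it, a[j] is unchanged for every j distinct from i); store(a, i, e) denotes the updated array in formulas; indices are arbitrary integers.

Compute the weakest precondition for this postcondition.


Working backward. After the program, the postcondition d + 5 ≠ -9 ∧ 3*w + 6 ≥ -7 must hold; in canonical form it is d ≠ -14 ∧ 3*w ≥ -13.
Before c := a[1] + c - 7: d ≠ -14 ∧ 3*w ≥ -13
Before d := c - 2: c ≠ -12 ∧ 3*w ≥ -13
Before c := a[w + 2] + w - 4: a[w + 2] + w ≠ -8 ∧ 3*w ≥ -13
Before skip: a[w + 2] + w ≠ -8 ∧ 3*w ≥ -13
Before c := c + 4: a[w + 2] + w ≠ -8 ∧ 3*w ≥ -13
Answer: WP = a[w + 2] + w ≠ -8 ∧ 3*w ≥ -13


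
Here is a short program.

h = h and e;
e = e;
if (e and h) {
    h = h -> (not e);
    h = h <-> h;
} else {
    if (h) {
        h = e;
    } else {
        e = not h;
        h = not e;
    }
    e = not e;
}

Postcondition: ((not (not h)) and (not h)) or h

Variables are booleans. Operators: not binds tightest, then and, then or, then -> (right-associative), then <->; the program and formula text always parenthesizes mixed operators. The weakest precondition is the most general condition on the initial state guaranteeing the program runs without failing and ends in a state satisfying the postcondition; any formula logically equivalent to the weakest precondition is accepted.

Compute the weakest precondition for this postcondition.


Working backward. After the program, the postcondition ((not (not h)) and (not h)) or h must hold; in canonical form it is h.
Then branch requires true; else branch requires (h -> e) and ((not h) -> h).
Before the if: (not (e and h)) -> ((h -> e) and ((not h) -> h))
Before e := e: (not (e and h)) -> ((h -> e) and ((not h) -> h))
Before h := h and e: (not (e and h)) -> (((h and e) -> e) and ((not (h and e)) -> (h and e)))
Answer: WP = (not (e and h)) -> (((h and e) -> e) and ((not (h and e)) -> (h and e)))


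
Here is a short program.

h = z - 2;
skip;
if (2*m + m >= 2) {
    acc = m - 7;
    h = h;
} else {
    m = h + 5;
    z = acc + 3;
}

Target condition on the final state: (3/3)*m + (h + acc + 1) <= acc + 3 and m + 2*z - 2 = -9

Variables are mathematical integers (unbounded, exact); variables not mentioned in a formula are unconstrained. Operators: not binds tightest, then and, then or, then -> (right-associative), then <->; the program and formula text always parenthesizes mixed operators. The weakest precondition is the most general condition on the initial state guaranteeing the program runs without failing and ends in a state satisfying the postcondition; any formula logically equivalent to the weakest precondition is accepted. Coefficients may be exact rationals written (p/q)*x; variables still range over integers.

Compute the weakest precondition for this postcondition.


Working backward. After the program, the postcondition (3/3)*m + (h + acc + 1) <= acc + 3 and m + 2*z - 2 = -9 must hold; in canonical form it is h + m <= 2 and m + 2*z = -7.
Then branch requires h + m <= 2 and m + 2*z = -7; else branch requires 2*h <= -3 and 2*acc + h = -18.
Before the if: (3*m >= 2 -> (h + m <= 2 and m + 2*z = -7)) and ((not (3*m >= 2)) -> (2*h <= -3 and 2*acc + h = -18))
Before skip: (3*m >= 2 -> (h + m <= 2 and m + 2*z = -7)) and ((not (3*m >= 2)) -> (2*h <= -3 and 2*acc + h = -18))
Before h := z - 2: (3*m >= 2 -> (m + z <= 4 and m + 2*z = -7)) and ((not (3*m >= 2)) -> (2*z <= 1 and 2*acc + z = -16))
Answer: WP = (3*m >= 2 -> (m + z <= 4 and m + 2*z = -7)) and ((not (3*m >= 2)) -> (2*z <= 1 and 2*acc + z = -16))


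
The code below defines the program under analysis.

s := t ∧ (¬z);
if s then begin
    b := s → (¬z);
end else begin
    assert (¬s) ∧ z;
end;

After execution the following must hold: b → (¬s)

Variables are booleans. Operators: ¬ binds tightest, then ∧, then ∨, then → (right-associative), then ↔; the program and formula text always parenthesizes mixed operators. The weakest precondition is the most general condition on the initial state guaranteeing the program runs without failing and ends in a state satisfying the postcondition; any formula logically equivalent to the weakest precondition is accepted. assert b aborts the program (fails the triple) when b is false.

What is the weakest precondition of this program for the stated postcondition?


Working backward. After the program, b → (¬s) must hold.
Then branch requires (s → (¬z)) → (¬s); else branch requires (¬s) ∧ z ∧ (b → (¬s)).
Before the if: (s → ((s → (¬z)) → (¬s))) ∧ ((¬s) → ((¬s) ∧ z ∧ (b → (¬s))))
Before s := t ∧ (¬z): ((t ∧ (¬z)) → (((t ∧ (¬z)) → (¬z)) → (¬(t ∧ (¬z))))) ∧ ((¬(t ∧ (¬z))) → ((¬(t ∧ (¬z))) ∧ z ∧ (b → (¬(t ∧ (¬z))))))
Answer: WP = ((t ∧ (¬z)) → (((t ∧ (¬z)) → (¬z)) → (¬(t ∧ (¬z))))) ∧ ((¬(t ∧ (¬z))) → ((¬(t ∧ (¬z))) ∧ z ∧ (b → (¬(t ∧ (¬z))))))


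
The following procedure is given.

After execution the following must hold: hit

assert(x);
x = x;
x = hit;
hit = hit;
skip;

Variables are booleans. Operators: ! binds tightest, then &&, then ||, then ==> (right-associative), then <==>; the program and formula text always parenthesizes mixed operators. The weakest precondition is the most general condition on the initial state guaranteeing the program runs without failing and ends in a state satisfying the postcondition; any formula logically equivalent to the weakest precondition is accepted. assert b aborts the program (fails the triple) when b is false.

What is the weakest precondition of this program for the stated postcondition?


Working backward. After the program, hit must hold.
Before skip: hit
Before hit := hit: hit
Before x := hit: hit
Before x := x: hit
Before assert x: x && hit
Answer: WP = x && hit


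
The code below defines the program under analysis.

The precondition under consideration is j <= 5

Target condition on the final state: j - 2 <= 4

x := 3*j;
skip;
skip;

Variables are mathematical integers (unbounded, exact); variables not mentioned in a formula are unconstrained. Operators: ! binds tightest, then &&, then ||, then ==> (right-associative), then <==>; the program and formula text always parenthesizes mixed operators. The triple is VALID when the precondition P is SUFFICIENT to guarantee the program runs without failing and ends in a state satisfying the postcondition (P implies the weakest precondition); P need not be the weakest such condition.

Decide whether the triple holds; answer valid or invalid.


Working backward. After the program, the postcondition j - 2 <= 4 must hold; in canonical form it is j <= 6.
Before skip: j <= 6
Before skip: j <= 6
Before x := 3*j: j <= 6
The weakest precondition is j <= 6.
Check whether j <= 5 implies it.
Every state satisfying the precondition satisfies the weakest precondition: the implication holds.
Answer: valid


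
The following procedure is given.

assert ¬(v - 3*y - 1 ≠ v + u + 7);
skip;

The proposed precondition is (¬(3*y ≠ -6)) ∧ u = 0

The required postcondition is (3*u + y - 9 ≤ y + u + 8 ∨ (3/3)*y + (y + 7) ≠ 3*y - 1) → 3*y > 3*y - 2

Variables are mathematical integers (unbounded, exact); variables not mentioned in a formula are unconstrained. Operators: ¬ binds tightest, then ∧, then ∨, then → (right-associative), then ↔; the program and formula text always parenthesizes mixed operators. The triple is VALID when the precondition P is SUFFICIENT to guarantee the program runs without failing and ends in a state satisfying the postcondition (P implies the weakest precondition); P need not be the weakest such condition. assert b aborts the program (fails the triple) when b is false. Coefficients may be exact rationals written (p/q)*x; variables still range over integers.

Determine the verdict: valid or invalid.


Working backward. After the program, the postcondition (3*u + y - 9 ≤ y + u + 8 ∨ (3/3)*y + (y + 7) ≠ 3*y - 1) → 3*y > 3*y - 2 must hold; in canonical form it is true.
Before skip: true
Before assert ¬(v - 3*y - 1 ≠ v + u + 7): ¬(u + 3*y ≠ -8)
The weakest precondition is ¬(u + 3*y ≠ -8).
Check whether (¬(3*y ≠ -6)) ∧ u = 0 implies it.
Countermodel: at the initial state u = 0, y = -2, the precondition holds but the weakest precondition fails.
Answer: invalid


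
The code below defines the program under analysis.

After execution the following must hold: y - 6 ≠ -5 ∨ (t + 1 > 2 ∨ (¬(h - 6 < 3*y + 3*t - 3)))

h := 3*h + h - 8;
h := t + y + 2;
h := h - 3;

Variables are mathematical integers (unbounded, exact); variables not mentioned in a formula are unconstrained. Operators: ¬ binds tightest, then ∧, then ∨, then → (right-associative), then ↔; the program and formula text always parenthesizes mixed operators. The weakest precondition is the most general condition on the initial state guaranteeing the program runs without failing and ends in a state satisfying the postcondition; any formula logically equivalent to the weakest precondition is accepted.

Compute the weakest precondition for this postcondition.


Working backward. After the program, the postcondition y - 6 ≠ -5 ∨ (t + 1 > 2 ∨ (¬(h - 6 < 3*y + 3*t - 3))) must hold; in canonical form it is y ≠ 1 ∨ t > 1 ∨ (¬(h < 3*t + 3*y + 3)).
Before h := h - 3: y ≠ 1 ∨ t > 1 ∨ (¬(h < 3*t + 3*y + 6))
Before h := t + y + 2: y ≠ 1 ∨ t > 1 ∨ (¬(2*t + 2*y > -4))
Before h := 3*h + h - 8: y ≠ 1 ∨ t > 1 ∨ (¬(2*t + 2*y > -4))
Answer: WP = y ≠ 1 ∨ t > 1 ∨ (¬(2*t + 2*y > -4))


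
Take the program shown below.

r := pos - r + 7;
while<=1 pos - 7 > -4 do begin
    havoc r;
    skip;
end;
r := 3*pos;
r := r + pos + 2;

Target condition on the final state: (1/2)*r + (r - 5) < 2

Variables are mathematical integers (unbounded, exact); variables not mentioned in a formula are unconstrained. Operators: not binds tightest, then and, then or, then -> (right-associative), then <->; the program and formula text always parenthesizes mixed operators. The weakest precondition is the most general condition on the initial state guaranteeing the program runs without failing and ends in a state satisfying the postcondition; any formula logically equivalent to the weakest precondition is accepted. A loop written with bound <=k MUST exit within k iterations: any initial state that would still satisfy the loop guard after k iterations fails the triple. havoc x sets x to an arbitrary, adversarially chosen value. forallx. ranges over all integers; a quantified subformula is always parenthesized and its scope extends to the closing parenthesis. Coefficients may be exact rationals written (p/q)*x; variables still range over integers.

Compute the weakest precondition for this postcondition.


Working backward. After the program, the postcondition (1/2)*r + (r - 5) < 2 must hold; in canonical form it is (3/2)*r < 7.
Before r := r + pos + 2: (3/2)*pos + (3/2)*r < 4
Before r := 3*pos: 6*pos < 4
Before the loop (bound <=1), unroll the exhaustion recursion (WP_0 = exit-now case; WP_j = one more guarded iteration, up to j = 1):
  WP_0: (not (pos > 3)) and 6*pos < 4
  WP_1: (pos > 3 -> ((not (pos > 3)) and 6*pos < 4)) and ((not (pos > 3)) -> 6*pos < 4)
So before the loop: (pos > 3 -> ((not (pos > 3)) and 6*pos < 4)) and ((not (pos > 3)) -> 6*pos < 4)
Before r := pos - r + 7: (pos > 3 -> ((not (pos > 3)) and 6*pos < 4)) and ((not (pos > 3)) -> 6*pos < 4)
Answer: WP = (pos > 3 -> ((not (pos > 3)) and 6*pos < 4)) and ((not (pos > 3)) -> 6*pos < 4)


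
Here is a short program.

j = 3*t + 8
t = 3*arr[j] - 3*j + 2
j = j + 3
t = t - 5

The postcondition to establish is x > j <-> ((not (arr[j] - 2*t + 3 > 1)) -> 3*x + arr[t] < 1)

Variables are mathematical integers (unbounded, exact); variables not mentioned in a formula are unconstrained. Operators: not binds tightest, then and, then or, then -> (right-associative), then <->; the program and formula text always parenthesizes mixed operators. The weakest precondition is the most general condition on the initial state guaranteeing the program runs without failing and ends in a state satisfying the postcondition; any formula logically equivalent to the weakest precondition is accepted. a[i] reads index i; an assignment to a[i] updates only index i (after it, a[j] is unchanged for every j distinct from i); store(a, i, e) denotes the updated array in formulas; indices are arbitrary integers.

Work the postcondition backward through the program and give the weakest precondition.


Working backward. After the program, the postcondition x > j <-> ((not (arr[j] - 2*t + 3 > 1)) -> 3*x + arr[t] < 1) must hold; in canonical form it is x > j <-> ((not (arr[j] > 2*t - 2)) -> arr[t] + 3*x < 1).
Before t := t - 5: x > j <-> ((not (arr[j] > 2*t - 12)) -> arr[t - 5] + 3*x < 1)
Before j := j + 3: x > j + 3 <-> ((not (arr[j + 3] > 2*t - 12)) -> arr[t - 5] + 3*x < 1)
Before t := 3*arr[j] - 3*j + 2: x > j + 3 <-> ((not (arr[j + 3] + 6*j > 6*arr[j] - 8)) -> arr[3*arr[j] - 3*j - 3] + 3*x < 1)
Before j := 3*t + 8: x > 3*t + 11 <-> ((not (arr[3*t + 11] + 18*t > 6*arr[3*t + 8] - 56)) -> arr[3*arr[3*t + 8] - 9*t - 27] + 3*x < 1)
Answer: WP = x > 3*t + 11 <-> ((not (arr[3*t + 11] + 18*t > 6*arr[3*t + 8] - 56)) -> arr[3*arr[3*t + 8] - 9*t - 27] + 3*x < 1)


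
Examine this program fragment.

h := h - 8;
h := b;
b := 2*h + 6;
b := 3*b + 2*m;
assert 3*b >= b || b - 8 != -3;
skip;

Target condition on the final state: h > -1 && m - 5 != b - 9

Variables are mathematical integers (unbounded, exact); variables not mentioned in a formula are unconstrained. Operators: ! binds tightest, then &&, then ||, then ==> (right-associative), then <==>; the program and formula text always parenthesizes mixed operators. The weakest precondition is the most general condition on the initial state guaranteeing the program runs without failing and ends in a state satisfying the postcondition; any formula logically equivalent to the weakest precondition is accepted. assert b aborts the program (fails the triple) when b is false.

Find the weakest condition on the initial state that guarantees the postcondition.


Working backward. After the program, the postcondition h > -1 && m - 5 != b - 9 must hold; in canonical form it is h > -1 && m != b - 4.
Before skip: h > -1 && m != b - 4
Before assert 3*b >= b || b - 8 != -3: (2*b >= 0 || b != 5) && h > -1 && m != b - 4
Before b := 3*b + 2*m: (6*b + 4*m >= 0 || 3*b + 2*m != 5) && h > -1 && 3*b + m != 4
Before b := 2*h + 6: (12*h + 4*m >= -36 || 6*h + 2*m != -13) && h > -1 && 6*h + m != -14
Before h := b: (12*b + 4*m >= -36 || 6*b + 2*m != -13) && b > -1 && 6*b + m != -14
Before h := h - 8: (12*b + 4*m >= -36 || 6*b + 2*m != -13) && b > -1 && 6*b + m != -14
Answer: WP = (12*b + 4*m >= -36 || 6*b + 2*m != -13) && b > -1 && 6*b + m != -14


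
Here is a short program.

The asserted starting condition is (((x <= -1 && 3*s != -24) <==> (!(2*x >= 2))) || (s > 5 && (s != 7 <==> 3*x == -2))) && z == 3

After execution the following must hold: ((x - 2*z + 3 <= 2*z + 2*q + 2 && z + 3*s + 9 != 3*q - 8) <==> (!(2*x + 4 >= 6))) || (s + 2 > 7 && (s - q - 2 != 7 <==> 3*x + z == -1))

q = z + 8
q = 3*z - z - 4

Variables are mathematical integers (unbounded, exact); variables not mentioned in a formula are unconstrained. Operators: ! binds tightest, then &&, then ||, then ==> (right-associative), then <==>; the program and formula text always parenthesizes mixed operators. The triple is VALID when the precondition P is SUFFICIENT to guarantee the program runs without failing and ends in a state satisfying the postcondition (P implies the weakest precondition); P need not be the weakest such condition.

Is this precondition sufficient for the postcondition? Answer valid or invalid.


Working backward. After the program, the postcondition ((x - 2*z + 3 <= 2*z + 2*q + 2 && z + 3*s + 9 != 3*q - 8) <==> (!(2*x + 4 >= 6))) || (s + 2 > 7 && (s - q - 2 != 7 <==> 3*x + z == -1)) must hold; in canonical form it is ((x <= 2*q + 4*z - 1 && 3*s + z != 3*q - 17) <==> (!(2*x >= 2))) || (s > 5 && (s != q + 9 <==> 3*x + z == -1)).
Before q := 3*z - z - 4: ((x <= 8*z - 9 && 3*s != 5*z - 29) <==> (!(2*x >= 2))) || (s > 5 && (s != 2*z + 5 <==> 3*x + z == -1))
Before q := z + 8: ((x <= 8*z - 9 && 3*s != 5*z - 29) <==> (!(2*x >= 2))) || (s > 5 && (s != 2*z + 5 <==> 3*x + z == -1))
The weakest precondition is ((x <= 8*z - 9 && 3*s != 5*z - 29) <==> (!(2*x >= 2))) || (s > 5 && (s != 2*z + 5 <==> 3*x + z == -1)).
Check whether (((x <= -1 && 3*s != -24) <==> (!(2*x >= 2))) || (s > 5 && (s != 7 <==> 3*x == -2))) && z == 3 implies it.
Countermodel: at the initial state s = 8, x = 1, z = 3, the precondition holds but the weakest precondition fails.
Answer: invalid


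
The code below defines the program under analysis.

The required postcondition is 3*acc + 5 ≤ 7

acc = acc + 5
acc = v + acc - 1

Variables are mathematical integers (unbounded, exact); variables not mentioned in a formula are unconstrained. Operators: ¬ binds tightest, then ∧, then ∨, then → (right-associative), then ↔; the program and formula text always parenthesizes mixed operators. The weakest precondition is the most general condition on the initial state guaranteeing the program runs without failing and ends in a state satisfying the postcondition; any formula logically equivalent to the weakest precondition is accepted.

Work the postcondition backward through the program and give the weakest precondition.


Working backward. After the program, the postcondition 3*acc + 5 ≤ 7 must hold; in canonical form it is 3*acc ≤ 2.
Before acc := v + acc - 1: 3*acc + 3*v ≤ 5
Before acc := acc + 5: 3*acc + 3*v ≤ -10
Answer: WP = 3*acc + 3*v ≤ -10


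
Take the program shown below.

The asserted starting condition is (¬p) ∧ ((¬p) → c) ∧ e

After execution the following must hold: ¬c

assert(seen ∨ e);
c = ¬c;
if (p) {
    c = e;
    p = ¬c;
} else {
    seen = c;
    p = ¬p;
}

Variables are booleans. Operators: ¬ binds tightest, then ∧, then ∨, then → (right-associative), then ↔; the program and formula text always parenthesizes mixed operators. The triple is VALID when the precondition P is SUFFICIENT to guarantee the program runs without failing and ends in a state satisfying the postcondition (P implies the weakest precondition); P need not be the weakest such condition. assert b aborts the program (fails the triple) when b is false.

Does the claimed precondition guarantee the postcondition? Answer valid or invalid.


Working backward. After the program, ¬c must hold.
Then branch requires ¬e; else branch requires ¬c.
Before the if: (p → (¬e)) ∧ ((¬p) → (¬c))
Before c := ¬c: (p → (¬e)) ∧ ((¬p) → c)
Before assert seen ∨ e: (seen ∨ e) ∧ (p → (¬e)) ∧ ((¬p) → c)
The weakest precondition is (seen ∨ e) ∧ (p → (¬e)) ∧ ((¬p) → c).
Check whether (¬p) ∧ ((¬p) → c) ∧ e implies it.
Every state satisfying the precondition satisfies the weakest precondition: the implication holds.
Answer: valid


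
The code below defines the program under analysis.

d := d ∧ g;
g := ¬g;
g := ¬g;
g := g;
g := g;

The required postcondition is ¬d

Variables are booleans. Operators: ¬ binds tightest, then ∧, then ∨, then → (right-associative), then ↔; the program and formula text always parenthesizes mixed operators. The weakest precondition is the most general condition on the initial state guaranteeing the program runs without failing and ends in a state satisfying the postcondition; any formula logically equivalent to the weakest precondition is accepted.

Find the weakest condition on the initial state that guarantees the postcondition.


Working backward. After the program, ¬d must hold.
Before g := g: ¬d
Before g := g: ¬d
Before g := ¬g: ¬d
Before g := ¬g: ¬d
Before d := d ∧ g: ¬(d ∧ g)
Answer: WP = ¬(d ∧ g)


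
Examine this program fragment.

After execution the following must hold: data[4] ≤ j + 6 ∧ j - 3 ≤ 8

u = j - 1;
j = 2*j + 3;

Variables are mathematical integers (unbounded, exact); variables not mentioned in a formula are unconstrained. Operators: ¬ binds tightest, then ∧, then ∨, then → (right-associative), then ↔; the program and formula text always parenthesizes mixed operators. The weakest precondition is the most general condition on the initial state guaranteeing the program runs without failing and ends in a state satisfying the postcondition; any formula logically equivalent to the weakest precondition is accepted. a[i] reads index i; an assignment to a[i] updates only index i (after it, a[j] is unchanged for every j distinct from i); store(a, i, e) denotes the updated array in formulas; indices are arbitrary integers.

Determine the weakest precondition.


Working backward. After the program, the postcondition data[4] ≤ j + 6 ∧ j - 3 ≤ 8 must hold; in canonical form it is data[4] ≤ j + 6 ∧ j ≤ 11.
Before j := 2*j + 3: data[4] ≤ 2*j + 9 ∧ 2*j ≤ 8
Before u := j - 1: data[4] ≤ 2*j + 9 ∧ 2*j ≤ 8
Answer: WP = data[4] ≤ 2*j + 9 ∧ 2*j ≤ 8


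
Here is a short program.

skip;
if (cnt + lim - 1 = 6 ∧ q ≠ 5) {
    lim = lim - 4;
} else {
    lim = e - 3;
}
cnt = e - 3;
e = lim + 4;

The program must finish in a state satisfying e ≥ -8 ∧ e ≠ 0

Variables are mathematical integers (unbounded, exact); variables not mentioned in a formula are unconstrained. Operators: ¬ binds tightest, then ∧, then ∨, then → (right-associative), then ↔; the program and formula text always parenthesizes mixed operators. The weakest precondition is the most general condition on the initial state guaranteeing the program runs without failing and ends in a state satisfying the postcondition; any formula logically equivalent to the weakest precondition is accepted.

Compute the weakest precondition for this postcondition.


Working backward. After the program, e ≥ -8 ∧ e ≠ 0 must hold.
Before e := lim + 4: lim ≥ -12 ∧ lim ≠ -4
Before cnt := e - 3: lim ≥ -12 ∧ lim ≠ -4
Then branch requires lim ≥ -8 ∧ lim ≠ 0; else branch requires e ≥ -9 ∧ e ≠ -1.
Before the if: ((cnt + lim = 7 ∧ q ≠ 5) → (lim ≥ -8 ∧ lim ≠ 0)) ∧ ((¬(cnt + lim = 7 ∧ q ≠ 5)) → (e ≥ -9 ∧ e ≠ -1))
Before skip: ((cnt + lim = 7 ∧ q ≠ 5) → (lim ≥ -8 ∧ lim ≠ 0)) ∧ ((¬(cnt + lim = 7 ∧ q ≠ 5)) → (e ≥ -9 ∧ e ≠ -1))
Answer: WP = ((cnt + lim = 7 ∧ q ≠ 5) → (lim ≥ -8 ∧ lim ≠ 0)) ∧ ((¬(cnt + lim = 7 ∧ q ≠ 5)) → (e ≥ -9 ∧ e ≠ -1))


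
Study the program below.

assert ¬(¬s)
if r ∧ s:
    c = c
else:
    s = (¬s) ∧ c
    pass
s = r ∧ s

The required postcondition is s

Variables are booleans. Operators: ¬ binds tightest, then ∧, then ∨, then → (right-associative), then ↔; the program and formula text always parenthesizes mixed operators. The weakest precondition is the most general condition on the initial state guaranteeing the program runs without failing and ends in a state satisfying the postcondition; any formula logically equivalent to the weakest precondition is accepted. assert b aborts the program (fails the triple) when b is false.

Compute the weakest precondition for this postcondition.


Working backward. After the program, s must hold.
Before s := r ∧ s: r ∧ s
Then branch requires r ∧ s; else branch requires r ∧ (¬s) ∧ c.
Before the if: (¬(r ∧ s)) → (r ∧ (¬s) ∧ c)
Before assert ¬(¬s): s ∧ ((¬(r ∧ s)) → (r ∧ (¬s) ∧ c))
Answer: WP = s ∧ ((¬(r ∧ s)) → (r ∧ (¬s) ∧ c))


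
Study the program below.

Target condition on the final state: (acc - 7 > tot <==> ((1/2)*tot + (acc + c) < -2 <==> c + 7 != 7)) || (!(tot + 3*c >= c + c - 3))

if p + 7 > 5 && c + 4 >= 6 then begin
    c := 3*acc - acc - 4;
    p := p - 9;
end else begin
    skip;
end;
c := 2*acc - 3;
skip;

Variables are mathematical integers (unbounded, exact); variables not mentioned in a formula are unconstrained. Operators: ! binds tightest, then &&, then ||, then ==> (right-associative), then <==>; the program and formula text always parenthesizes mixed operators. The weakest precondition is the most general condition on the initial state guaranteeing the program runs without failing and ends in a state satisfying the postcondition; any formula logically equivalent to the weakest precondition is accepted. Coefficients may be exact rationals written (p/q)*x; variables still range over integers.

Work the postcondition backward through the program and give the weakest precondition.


Working backward. After the program, the postcondition (acc - 7 > tot <==> ((1/2)*tot + (acc + c) < -2 <==> c + 7 != 7)) || (!(tot + 3*c >= c + c - 3)) must hold; in canonical form it is (acc > tot + 7 <==> (acc + c + (1/2)*tot < -2 <==> c != 0)) || (!(c + tot >= -3)).
Before skip: (acc > tot + 7 <==> (acc + c + (1/2)*tot < -2 <==> c != 0)) || (!(c + tot >= -3))
Before c := 2*acc - 3: (acc > tot + 7 <==> (3*acc + (1/2)*tot < 1 <==> 2*acc != 3)) || (!(2*acc + tot >= 0))
Then branch requires (acc > tot + 7 <==> (3*acc + (1/2)*tot < 1 <==> 2*acc != 3)) || (!(2*acc + tot >= 0)); else branch requires (acc > tot + 7 <==> (3*acc + (1/2)*tot < 1 <==> 2*acc != 3)) || (!(2*acc + tot >= 0)).
Before the if: ((p > -2 && c >= 2) ==> ((acc > tot + 7 <==> (3*acc + (1/2)*tot < 1 <==> 2*acc != 3)) || (!(2*acc + tot >= 0)))) && ((!(p > -2 && c >= 2)) ==> ((acc > tot + 7 <==> (3*acc + (1/2)*tot < 1 <==> 2*acc != 3)) || (!(2*acc + tot >= 0))))
Answer: WP = ((p > -2 && c >= 2) ==> ((acc > tot + 7 <==> (3*acc + (1/2)*tot < 1 <==> 2*acc != 3)) || (!(2*acc + tot >= 0)))) && ((!(p > -2 && c >= 2)) ==> ((acc > tot + 7 <==> (3*acc + (1/2)*tot < 1 <==> 2*acc != 3)) || (!(2*acc + tot >= 0))))


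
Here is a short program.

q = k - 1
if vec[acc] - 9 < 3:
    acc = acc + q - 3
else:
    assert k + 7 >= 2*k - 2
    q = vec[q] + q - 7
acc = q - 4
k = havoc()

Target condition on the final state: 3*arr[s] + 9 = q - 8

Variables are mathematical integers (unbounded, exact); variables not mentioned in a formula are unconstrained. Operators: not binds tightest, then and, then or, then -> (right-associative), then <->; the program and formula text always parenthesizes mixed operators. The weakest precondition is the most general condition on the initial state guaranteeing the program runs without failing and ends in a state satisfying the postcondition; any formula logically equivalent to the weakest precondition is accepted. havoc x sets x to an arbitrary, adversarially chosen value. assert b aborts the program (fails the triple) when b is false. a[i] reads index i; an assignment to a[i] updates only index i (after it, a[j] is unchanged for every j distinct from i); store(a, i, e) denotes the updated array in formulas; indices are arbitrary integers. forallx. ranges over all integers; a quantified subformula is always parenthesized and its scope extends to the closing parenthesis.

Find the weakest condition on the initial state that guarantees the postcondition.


Working backward. After the program, the postcondition 3*arr[s] + 9 = q - 8 must hold; in canonical form it is 3*arr[s] = q - 17.
Before havoc k: 3*arr[s] = q - 17
Before acc := q - 4: 3*arr[s] = q - 17
Then branch requires 3*arr[s] = q - 17; else branch requires k <= 9 and 3*arr[s] = vec[q] + q - 24.
Before the if: (vec[acc] < 12 -> 3*arr[s] = q - 17) and ((not (vec[acc] < 12)) -> (k <= 9 and 3*arr[s] = vec[q] + q - 24))
Before q := k - 1: (vec[acc] < 12 -> 3*arr[s] = k - 18) and ((not (vec[acc] < 12)) -> (k <= 9 and 3*arr[s] = vec[k - 1] + k - 25))
Answer: WP = (vec[acc] < 12 -> 3*arr[s] = k - 18) and ((not (vec[acc] < 12)) -> (k <= 9 and 3*arr[s] = vec[k - 1] + k - 25))


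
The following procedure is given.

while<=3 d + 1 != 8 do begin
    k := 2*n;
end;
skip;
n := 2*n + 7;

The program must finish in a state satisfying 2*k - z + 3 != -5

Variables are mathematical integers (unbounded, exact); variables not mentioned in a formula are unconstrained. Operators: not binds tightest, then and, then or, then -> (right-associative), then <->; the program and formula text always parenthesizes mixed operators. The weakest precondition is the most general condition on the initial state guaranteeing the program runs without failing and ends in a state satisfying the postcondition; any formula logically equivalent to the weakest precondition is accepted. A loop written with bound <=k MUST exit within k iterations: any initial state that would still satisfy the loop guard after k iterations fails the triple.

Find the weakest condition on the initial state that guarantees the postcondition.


Working backward. After the program, the postcondition 2*k - z + 3 != -5 must hold; in canonical form it is 2*k != z - 8.
Before n := 2*n + 7: 2*k != z - 8
Before skip: 2*k != z - 8
Before the loop (bound <=3), unroll the exhaustion recursion (WP_0 = exit-now case; WP_j = one more guarded iteration, up to j = 3):
  WP_0: (not (d != 7)) and 2*k != z - 8
  WP_1: (d != 7 -> ((not (d != 7)) and 4*n != z - 8)) and ((not (d != 7)) -> 2*k != z - 8)
  WP_2: (d != 7 -> ((d != 7 -> ((not (d != 7)) and 4*n != z - 8)) and ((not (d != 7)) -> 4*n != z - 8))) and ((not (d != 7)) -> 2*k != z - 8)
  WP_3: (d != 7 -> ((d != 7 -> ((d != 7 -> ((not (d != 7)) and 4*n != z - 8)) and ((not (d != 7)) -> 4*n != z - 8))) and ((not (d != 7)) -> 4*n != z - 8))) and ((not (d != 7)) -> 2*k != z - 8)
So before the loop: (d != 7 -> ((d != 7 -> ((d != 7 -> ((not (d != 7)) and 4*n != z - 8)) and ((not (d != 7)) -> 4*n != z - 8))) and ((not (d != 7)) -> 4*n != z - 8))) and ((not (d != 7)) -> 2*k != z - 8)
Answer: WP = (d != 7 -> ((d != 7 -> ((d != 7 -> ((not (d != 7)) and 4*n != z - 8)) and ((not (d != 7)) -> 4*n != z - 8))) and ((not (d != 7)) -> 4*n != z - 8))) and ((not (d != 7)) -> 2*k != z - 8)


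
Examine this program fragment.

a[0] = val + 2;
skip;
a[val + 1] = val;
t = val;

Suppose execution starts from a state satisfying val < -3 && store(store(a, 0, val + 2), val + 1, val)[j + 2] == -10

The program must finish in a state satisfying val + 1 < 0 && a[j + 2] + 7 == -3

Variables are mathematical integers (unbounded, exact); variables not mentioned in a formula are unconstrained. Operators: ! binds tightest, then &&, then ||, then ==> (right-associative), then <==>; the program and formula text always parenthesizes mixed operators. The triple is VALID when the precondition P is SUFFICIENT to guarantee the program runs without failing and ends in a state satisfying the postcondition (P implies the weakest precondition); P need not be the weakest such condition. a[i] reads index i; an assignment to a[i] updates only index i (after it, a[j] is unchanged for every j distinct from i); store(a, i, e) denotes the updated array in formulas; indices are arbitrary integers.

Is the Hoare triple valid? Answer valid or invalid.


Working backward. After the program, the postcondition val + 1 < 0 && a[j + 2] + 7 == -3 must hold; in canonical form it is val < -1 && a[j + 2] == -10.
Before t := val: val < -1 && a[j + 2] == -10
Before a[val + 1] := val: val < -1 && store(a, val + 1, val)[j + 2] == -10
Before skip: val < -1 && store(a, val + 1, val)[j + 2] == -10
Before a[0] := val + 2: val < -1 && store(store(a, 0, val + 2), val + 1, val)[j + 2] == -10
The weakest precondition is val < -1 && store(store(a, 0, val + 2), val + 1, val)[j + 2] == -10.
Check whether val < -3 && store(store(a, 0, val + 2), val + 1, val)[j + 2] == -10 implies it.
Every state satisfying the precondition satisfies the weakest precondition: the implication holds.
Answer: valid


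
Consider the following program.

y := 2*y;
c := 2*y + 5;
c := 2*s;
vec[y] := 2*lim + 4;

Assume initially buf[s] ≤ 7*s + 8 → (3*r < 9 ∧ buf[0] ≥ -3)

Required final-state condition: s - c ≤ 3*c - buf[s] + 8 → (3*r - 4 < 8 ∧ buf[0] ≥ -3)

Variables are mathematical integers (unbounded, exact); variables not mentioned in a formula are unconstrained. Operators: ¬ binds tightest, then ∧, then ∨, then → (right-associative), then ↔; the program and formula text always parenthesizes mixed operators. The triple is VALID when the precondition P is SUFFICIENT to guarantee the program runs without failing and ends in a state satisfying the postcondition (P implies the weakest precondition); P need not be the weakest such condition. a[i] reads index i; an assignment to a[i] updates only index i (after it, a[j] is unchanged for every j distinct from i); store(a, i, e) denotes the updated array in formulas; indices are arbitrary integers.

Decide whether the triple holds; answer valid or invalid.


Working backward. After the program, the postcondition s - c ≤ 3*c - buf[s] + 8 → (3*r - 4 < 8 ∧ buf[0] ≥ -3) must hold; in canonical form it is buf[s] + s ≤ 4*c + 8 → (3*r < 12 ∧ buf[0] ≥ -3).
Before vec[y] := 2*lim + 4: buf[s] + s ≤ 4*c + 8 → (3*r < 12 ∧ buf[0] ≥ -3)
Before c := 2*s: buf[s] ≤ 7*s + 8 → (3*r < 12 ∧ buf[0] ≥ -3)
Before c := 2*y + 5: buf[s] ≤ 7*s + 8 → (3*r < 12 ∧ buf[0] ≥ -3)
Before y := 2*y: buf[s] ≤ 7*s + 8 → (3*r < 12 ∧ buf[0] ≥ -3)
The weakest precondition is buf[s] ≤ 7*s + 8 → (3*r < 12 ∧ buf[0] ≥ -3).
Check whether buf[s] ≤ 7*s + 8 → (3*r < 9 ∧ buf[0] ≥ -3) implies it.
Every state satisfying the precondition satisfies the weakest precondition: the implication holds.
Answer: valid


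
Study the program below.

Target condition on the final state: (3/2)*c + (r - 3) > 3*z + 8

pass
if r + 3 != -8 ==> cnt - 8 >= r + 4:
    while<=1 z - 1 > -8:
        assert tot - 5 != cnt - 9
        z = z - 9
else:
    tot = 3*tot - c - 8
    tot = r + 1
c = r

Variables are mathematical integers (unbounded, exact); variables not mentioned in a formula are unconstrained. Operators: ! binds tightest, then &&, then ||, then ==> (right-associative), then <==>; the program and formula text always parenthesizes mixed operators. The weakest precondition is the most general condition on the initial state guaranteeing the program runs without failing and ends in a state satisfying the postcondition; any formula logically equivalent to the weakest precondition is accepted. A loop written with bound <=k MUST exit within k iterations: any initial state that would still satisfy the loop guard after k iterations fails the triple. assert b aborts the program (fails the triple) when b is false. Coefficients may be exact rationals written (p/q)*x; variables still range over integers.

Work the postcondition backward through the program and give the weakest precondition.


Working backward. After the program, the postcondition (3/2)*c + (r - 3) > 3*z + 8 must hold; in canonical form it is (3/2)*c + r > 3*z + 11.
Before c := r: (5/2)*r > 3*z + 11
Then branch requires (z > -7 ==> (tot != cnt - 4 && (!(z > 2)) && (5/2)*r > 3*z - 16)) && ((!(z > -7)) ==> (5/2)*r > 3*z + 11); else branch requires (5/2)*r > 3*z + 11.
Before the if: ((r != -11 ==> cnt >= r + 12) ==> ((z > -7 ==> (tot != cnt - 4 && (!(z > 2)) && (5/2)*r > 3*z - 16)) && ((!(z > -7)) ==> (5/2)*r > 3*z + 11))) && ((!(r != -11 ==> cnt >= r + 12)) ==> (5/2)*r > 3*z + 11)
Before skip: ((r != -11 ==> cnt >= r + 12) ==> ((z > -7 ==> (tot != cnt - 4 && (!(z > 2)) && (5/2)*r > 3*z - 16)) && ((!(z > -7)) ==> (5/2)*r > 3*z + 11))) && ((!(r != -11 ==> cnt >= r + 12)) ==> (5/2)*r > 3*z + 11)
Answer: WP = ((r != -11 ==> cnt >= r + 12) ==> ((z > -7 ==> (tot != cnt - 4 && (!(z > 2)) && (5/2)*r > 3*z - 16)) && ((!(z > -7)) ==> (5/2)*r > 3*z + 11))) && ((!(r != -11 ==> cnt >= r + 12)) ==> (5/2)*r > 3*z + 11)
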